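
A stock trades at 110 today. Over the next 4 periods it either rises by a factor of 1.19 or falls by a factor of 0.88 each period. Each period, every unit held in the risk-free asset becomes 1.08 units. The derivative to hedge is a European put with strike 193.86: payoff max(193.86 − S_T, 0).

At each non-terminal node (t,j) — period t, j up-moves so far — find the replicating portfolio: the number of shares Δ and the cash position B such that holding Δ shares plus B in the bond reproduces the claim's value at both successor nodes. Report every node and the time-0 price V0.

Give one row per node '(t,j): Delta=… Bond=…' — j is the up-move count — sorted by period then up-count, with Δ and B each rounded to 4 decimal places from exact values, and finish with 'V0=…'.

No-arbitrage ⇒ martingale measure with p* = (R−d)/(u−d) = 0.6452.
Terminal values V(4,·): V(4,0)=127.8935, V(4,1)=104.6553, V(4,2)=73.2309, V(4,3)=30.7366, V(4,4)=0.0000
  t=3,j=0: stock 74.9619 → up 89.2047 (V=104.6553), down 65.9665 (V=127.8935). Price 104.5381; hedge Δ=-1.0000, bond B=179.5000.
  t=3,j=1: stock 101.3690 → up 120.6291 (V=73.2309), down 89.2047 (V=104.6553). Price 78.1310; hedge Δ=-1.0000, bond B=179.5000.
  t=3,j=2: stock 137.0785 → up 163.1234 (V=30.7366), down 120.6291 (V=73.2309). Price 42.4215; hedge Δ=-1.0000, bond B=179.5000.
  t=3,j=3: stock 185.3675 → up 220.5873 (V=0.0000), down 163.1234 (V=30.7366). Price 10.0986; hedge Δ=-0.5349, bond B=109.2490.
  t=2,j=0: stock 85.1840 → up 101.3690 (V=78.1310), down 74.9619 (V=104.5381). Price 81.0197; hedge Δ=-1.0000, bond B=166.2037.
  t=2,j=1: stock 115.1920 → up 137.0785 (V=42.4215), down 101.3690 (V=78.1310). Price 51.0117; hedge Δ=-1.0000, bond B=166.2037.
  t=2,j=2: stock 155.7710 → up 185.3675 (V=10.0986), down 137.0785 (V=42.4215). Price 19.9704; hedge Δ=-0.6694, bond B=124.2378.
  t=1,j=0: stock 96.8000 → up 115.1920 (V=51.0117), down 85.1840 (V=81.0197). Price 57.0923; hedge Δ=-1.0000, bond B=153.8923.
  t=1,j=1: stock 130.9000 → up 155.7710 (V=19.9704), down 115.1920 (V=51.0117). Price 28.6899; hedge Δ=-0.7650, bond B=128.8231.
  t=0,j=0: stock 110.0000 → up 130.9000 (V=28.6899), down 96.8000 (V=57.0923). Price 35.8964; hedge Δ=-0.8329, bond B=127.5172.
Check: Δ(0,0)·S0 + B(0,0) = 35.8964 = V0.

(0,0): Delta=-0.8329 Bond=127.5172
(1,0): Delta=-1.0000 Bond=153.8923
(1,1): Delta=-0.7650 Bond=128.8231
(2,0): Delta=-1.0000 Bond=166.2037
(2,1): Delta=-1.0000 Bond=166.2037
(2,2): Delta=-0.6694 Bond=124.2378
(3,0): Delta=-1.0000 Bond=179.5000
(3,1): Delta=-1.0000 Bond=179.5000
(3,2): Delta=-1.0000 Bond=179.5000
(3,3): Delta=-0.5349 Bond=109.2490
V0=35.8964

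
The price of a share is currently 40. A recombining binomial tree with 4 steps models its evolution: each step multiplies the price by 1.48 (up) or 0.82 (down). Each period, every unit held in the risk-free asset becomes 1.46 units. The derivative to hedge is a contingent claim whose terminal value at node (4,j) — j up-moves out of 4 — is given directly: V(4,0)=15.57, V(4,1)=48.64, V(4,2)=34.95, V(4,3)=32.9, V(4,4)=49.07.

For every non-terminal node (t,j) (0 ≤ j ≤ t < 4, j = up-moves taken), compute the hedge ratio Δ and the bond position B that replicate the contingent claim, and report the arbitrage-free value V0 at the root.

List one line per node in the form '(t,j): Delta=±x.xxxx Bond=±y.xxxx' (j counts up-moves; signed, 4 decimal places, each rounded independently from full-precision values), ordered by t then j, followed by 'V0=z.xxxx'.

(0,0): Delta=0.1769 Bond=3.3146
(1,0): Delta=-0.0586 Bond=12.5617
(1,1): Delta=0.1810 Bond=4.5979
(2,0): Delta=-0.4736 Bond=29.5019
(2,1): Delta=-0.0514 Bond=17.9912
(2,2): Delta=0.1850 Bond=6.3605
(3,0): Delta=2.2719 Bond=-17.4774
(3,1): Delta=-0.5211 Bond=44.9649
(3,2): Delta=-0.0432 Bond=25.6829
(3,3): Delta=0.1889 Bond=8.7740
V0=10.3901

No-arbitrage ⇒ martingale measure with p* = (R−d)/(u−d) = 0.9697.
Payoff layer (t=4): V(4,0)=15.5700, V(4,1)=48.6400, V(4,2)=34.9500, V(4,3)=32.9000, V(4,4)=49.0700
  t=3,j=0: stock 22.0547 → up 32.6410 (V=48.6400), down 18.0849 (V=15.5700). Price 32.6287; hedge Δ=2.2719, bond B=-17.4774.
  t=3,j=1: stock 39.8061 → up 58.9130 (V=34.9500), down 32.6410 (V=48.6400). Price 24.2225; hedge Δ=-0.5211, bond B=44.9649.
  t=3,j=2: stock 71.8451 → up 106.3308 (V=32.9000), down 58.9130 (V=34.9500). Price 22.5768; hedge Δ=-0.0432, bond B=25.6829.
  t=3,j=3: stock 129.6717 → up 191.9141 (V=49.0700), down 106.3308 (V=32.9000). Price 33.2740; hedge Δ=0.1889, bond B=8.7740.
  t=2,j=0: stock 26.8960 → up 39.8061 (V=24.2225), down 22.0547 (V=32.6287). Price 16.7652; hedge Δ=-0.4736, bond B=29.5019.
  t=2,j=1: stock 48.5440 → up 71.8451 (V=22.5768), down 39.8061 (V=24.2225). Price 15.4977; hedge Δ=-0.0514, bond B=17.9912.
  t=2,j=2: stock 87.6160 → up 129.6717 (V=33.2740), down 71.8451 (V=22.5768). Price 22.5684; hedge Δ=0.1850, bond B=6.3605.
  t=1,j=0: stock 32.8000 → up 48.5440 (V=15.4977), down 26.8960 (V=16.7652). Price 10.6412; hedge Δ=-0.0586, bond B=12.5617.
  t=1,j=1: stock 59.2000 → up 87.6160 (V=22.5684), down 48.5440 (V=15.4977). Price 15.3110; hedge Δ=0.1810, bond B=4.5979.
  t=0,j=0: stock 40.0000 → up 59.2000 (V=15.3110), down 32.8000 (V=10.6412). Price 10.3901; hedge Δ=0.1769, bond B=3.3146.
Check: Δ(0,0)·S0 + B(0,0) = 10.3901 = V0.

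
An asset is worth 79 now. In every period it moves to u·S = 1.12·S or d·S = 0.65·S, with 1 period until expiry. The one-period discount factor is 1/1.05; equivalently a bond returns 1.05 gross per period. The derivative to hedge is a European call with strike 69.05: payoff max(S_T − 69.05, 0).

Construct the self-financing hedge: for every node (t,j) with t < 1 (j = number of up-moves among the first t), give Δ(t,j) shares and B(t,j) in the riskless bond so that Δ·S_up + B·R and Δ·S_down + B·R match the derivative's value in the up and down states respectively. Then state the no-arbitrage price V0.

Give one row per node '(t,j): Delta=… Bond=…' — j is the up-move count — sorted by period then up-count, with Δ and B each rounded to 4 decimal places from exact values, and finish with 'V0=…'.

The replicating-portfolio and risk-neutral prices coincide; use p* = (1.05−0.65)/(1.12−0.65) = 0.8511 for the latter.
Terminal payoffs: V(1,0)=0.0000, V(1,1)=19.4300
Node (0,0) S=79.0000: V=(p*·19.4300+(1−p*)·0.0000)/1.05=15.7487; Δ=(19.4300−0.0000)/(88.4800−51.3500)=0.5233; B=V−Δ·S=-25.5917
Check: Δ(0,0)·S0 + B(0,0) = 15.7487 = V0.

(0,0): Delta=0.5233 Bond=-25.5917
V0=15.7487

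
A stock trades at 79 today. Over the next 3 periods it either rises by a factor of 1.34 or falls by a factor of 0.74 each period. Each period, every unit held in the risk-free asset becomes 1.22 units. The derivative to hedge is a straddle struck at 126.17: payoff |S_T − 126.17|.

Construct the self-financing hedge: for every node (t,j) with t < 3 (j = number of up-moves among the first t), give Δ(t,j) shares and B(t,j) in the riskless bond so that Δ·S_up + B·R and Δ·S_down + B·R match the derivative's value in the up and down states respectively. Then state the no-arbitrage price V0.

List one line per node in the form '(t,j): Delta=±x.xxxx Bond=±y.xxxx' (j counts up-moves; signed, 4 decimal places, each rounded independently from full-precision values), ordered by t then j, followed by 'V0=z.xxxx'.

No-arbitrage ⇒ martingale measure with p* = (R−d)/(u−d) = 0.8000.
Payoff layer (t=3): V(3,0)=94.1573, V(3,1)=68.2011, V(3,2)=21.1992, V(3,3)=63.9122
  t=2,j=0: stock 43.2604 → up 57.9689 (V=68.2011), down 32.0127 (V=94.1573). Price 60.1576; hedge Δ=-1.0000, bond B=103.4180.
  t=2,j=1: stock 78.3364 → up 104.9708 (V=21.1992), down 57.9689 (V=68.2011). Price 25.0816; hedge Δ=-1.0000, bond B=103.4180.
  t=2,j=2: stock 141.8524 → up 190.0822 (V=63.9122), down 104.9708 (V=21.1992). Price 45.3849; hedge Δ=0.5018, bond B=-25.8034.
  t=1,j=0: stock 58.4600 → up 78.3364 (V=25.0816), down 43.2604 (V=60.1576). Price 26.3089; hedge Δ=-1.0000, bond B=84.7689.
  t=1,j=1: stock 105.8600 → up 141.8524 (V=45.3849), down 78.3364 (V=25.0816). Price 33.8724; hedge Δ=0.3197, bond B=0.0335.
  t=0,j=0: stock 79.0000 → up 105.8600 (V=33.8724), down 58.4600 (V=26.3089). Price 26.5243; hedge Δ=0.1596, bond B=13.9185.
The time-0 hedge costs 26.5243, which is the no-arbitrage price.

(0,0): Delta=0.1596 Bond=13.9185
(1,0): Delta=-1.0000 Bond=84.7689
(1,1): Delta=0.3197 Bond=0.0335
(2,0): Delta=-1.0000 Bond=103.4180
(2,1): Delta=-1.0000 Bond=103.4180
(2,2): Delta=0.5018 Bond=-25.8034
V0=26.5243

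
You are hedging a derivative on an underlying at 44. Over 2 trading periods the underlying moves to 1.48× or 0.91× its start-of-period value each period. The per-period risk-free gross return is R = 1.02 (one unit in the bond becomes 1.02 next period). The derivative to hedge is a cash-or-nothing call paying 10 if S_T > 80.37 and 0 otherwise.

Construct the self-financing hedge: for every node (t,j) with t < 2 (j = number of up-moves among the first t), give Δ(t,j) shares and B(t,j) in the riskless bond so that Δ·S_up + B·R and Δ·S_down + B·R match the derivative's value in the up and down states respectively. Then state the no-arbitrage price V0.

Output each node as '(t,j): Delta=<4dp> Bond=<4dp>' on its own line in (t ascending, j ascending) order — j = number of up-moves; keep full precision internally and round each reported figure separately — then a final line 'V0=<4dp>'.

Since d<R<u, set p* = (R−d)/(u−d) = 0.1930; price each node as the discounted p*-expectation of its children.
Terminal payoffs: V(2,0)=0.0000, V(2,1)=0.0000, V(2,2)=10.0000
(1,0): S=40.0400. Δ = (V_up−V_dn)/(S_up−S_dn) = (0.0000−0.0000)/(59.2592−36.4364) = 0.0000. V = [p*·0.0000 + (1−p*)·0.0000]/1.02 = 0.0000. B = V − Δ·S = 0.0000.
(1,1): S=65.1200. Δ = (V_up−V_dn)/(S_up−S_dn) = (10.0000−0.0000)/(96.3776−59.2592) = 0.2694. V = [p*·10.0000 + (1−p*)·0.0000]/1.02 = 1.8920. B = V − Δ·S = -15.6519.
(0,0): S=44.0000. Δ = (V_up−V_dn)/(S_up−S_dn) = (1.8920−0.0000)/(65.1200−40.0400) = 0.0754. V = [p*·1.8920 + (1−p*)·0.0000]/1.02 = 0.3580. B = V − Δ·S = -2.9613.
Check: Δ(0,0)·S0 + B(0,0) = 0.3580 = V0.

(0,0): Delta=0.0754 Bond=-2.9613
(1,0): Delta=0.0000 Bond=0.0000
(1,1): Delta=0.2694 Bond=-15.6519
V0=0.3580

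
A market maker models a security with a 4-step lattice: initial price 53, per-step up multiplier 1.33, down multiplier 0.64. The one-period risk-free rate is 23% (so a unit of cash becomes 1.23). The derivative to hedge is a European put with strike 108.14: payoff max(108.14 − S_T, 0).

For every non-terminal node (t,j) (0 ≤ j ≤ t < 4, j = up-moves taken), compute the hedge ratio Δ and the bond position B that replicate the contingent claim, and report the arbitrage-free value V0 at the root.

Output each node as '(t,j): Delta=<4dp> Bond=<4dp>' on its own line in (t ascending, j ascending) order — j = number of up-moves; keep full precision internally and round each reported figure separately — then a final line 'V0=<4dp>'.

(0,0): Delta=-0.4699 Bond=32.6285
(1,0): Delta=-1.0000 Bond=58.1127
(1,1): Delta=-0.4267 Bond=37.0857
(2,0): Delta=-1.0000 Bond=71.4786
(2,1): Delta=-1.0000 Bond=71.4786
(2,2): Delta=-0.3800 Bond=41.2318
(3,0): Delta=-1.0000 Bond=87.9187
(3,1): Delta=-1.0000 Bond=87.9187
(3,2): Delta=-1.0000 Bond=87.9187
(3,3): Delta=-0.3294 Bond=44.4094
V0=7.7217

Risk-neutral probability p* = (R−d)/(u−d) = (1.23−0.64)/(1.33−0.64) = 0.8551.
At expiry t=4: V(4,0)=99.2481, V(4,1)=89.6615, V(4,2)=69.7393, V(4,3)=28.3386, V(4,4)=0.0000
(3,0): S=13.8936. Δ = (V_up−V_dn)/(S_up−S_dn) = (89.6615−99.2481)/(18.4785−8.8919) = -1.0000. V = [p*·89.6615 + (1−p*)·99.2481]/1.23 = 74.0251. B = V − Δ·S = 87.9187.
(3,1): S=28.8727. Δ = (V_up−V_dn)/(S_up−S_dn) = (69.7393−89.6615)/(38.4007−18.4785) = -1.0000. V = [p*·69.7393 + (1−p*)·89.6615]/1.23 = 59.0460. B = V − Δ·S = 87.9187.
(3,2): S=60.0011. Δ = (V_up−V_dn)/(S_up−S_dn) = (28.3386−69.7393)/(79.8014−38.4007) = -1.0000. V = [p*·28.3386 + (1−p*)·69.7393]/1.23 = 27.9176. B = V − Δ·S = 87.9187.
(3,3): S=124.6898. Δ = (V_up−V_dn)/(S_up−S_dn) = (0.0000−28.3386)/(165.8374−79.8014) = -0.3294. V = [p*·0.0000 + (1−p*)·28.3386]/1.23 = 3.3391. B = V − Δ·S = 44.4094.
(2,0): S=21.7088. Δ = (V_up−V_dn)/(S_up−S_dn) = (59.0460−74.0251)/(28.8727−13.8936) = -1.0000. V = [p*·59.0460 + (1−p*)·74.0251]/1.23 = 49.7698. B = V − Δ·S = 71.4786.
(2,1): S=45.1136. Δ = (V_up−V_dn)/(S_up−S_dn) = (27.9176−59.0460)/(60.0011−28.8727) = -1.0000. V = [p*·27.9176 + (1−p*)·59.0460]/1.23 = 26.3650. B = V − Δ·S = 71.4786.
(2,2): S=93.7517. Δ = (V_up−V_dn)/(S_up−S_dn) = (3.3391−27.9176)/(124.6898−60.0011) = -0.3800. V = [p*·3.3391 + (1−p*)·27.9176]/1.23 = 5.6107. B = V − Δ·S = 41.2318.
(1,0): S=33.9200. Δ = (V_up−V_dn)/(S_up−S_dn) = (26.3650−49.7698)/(45.1136−21.7088) = -1.0000. V = [p*·26.3650 + (1−p*)·49.7698]/1.23 = 24.1927. B = V − Δ·S = 58.1127.
(1,1): S=70.4900. Δ = (V_up−V_dn)/(S_up−S_dn) = (5.6107−26.3650)/(93.7517−45.1136) = -0.4267. V = [p*·5.6107 + (1−p*)·26.3650]/1.23 = 7.0070. B = V − Δ·S = 37.0857.
(0,0): S=53.0000. Δ = (V_up−V_dn)/(S_up−S_dn) = (7.0070−24.1927)/(70.4900−33.9200) = -0.4699. V = [p*·7.0070 + (1−p*)·24.1927]/1.23 = 7.7217. B = V − Δ·S = 32.6285.
The time-0 hedge costs 7.7217, which is the no-arbitrage price.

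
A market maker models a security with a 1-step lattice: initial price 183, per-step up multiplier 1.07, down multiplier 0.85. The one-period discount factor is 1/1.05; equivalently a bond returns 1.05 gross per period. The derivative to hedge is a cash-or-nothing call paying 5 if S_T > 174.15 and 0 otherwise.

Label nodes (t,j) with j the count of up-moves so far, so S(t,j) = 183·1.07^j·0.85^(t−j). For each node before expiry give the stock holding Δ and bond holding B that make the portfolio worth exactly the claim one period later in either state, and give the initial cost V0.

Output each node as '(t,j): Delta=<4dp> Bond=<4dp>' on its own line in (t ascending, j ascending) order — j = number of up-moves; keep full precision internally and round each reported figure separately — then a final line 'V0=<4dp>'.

The replicating-portfolio and risk-neutral prices coincide; use p* = (1.05−0.85)/(1.07−0.85) = 0.9091 for the latter.
Terminal values V(1,·): V(1,0)=0.0000, V(1,1)=5.0000
Node (0,0) S=183.0000: V=(p*·5.0000+(1−p*)·0.0000)/1.05=4.3290; Δ=(5.0000−0.0000)/(195.8100−155.5500)=0.1242; B=V−Δ·S=-18.3983
The time-0 hedge costs 4.3290, which is the no-arbitrage price.

(0,0): Delta=0.1242 Bond=-18.3983
V0=4.3290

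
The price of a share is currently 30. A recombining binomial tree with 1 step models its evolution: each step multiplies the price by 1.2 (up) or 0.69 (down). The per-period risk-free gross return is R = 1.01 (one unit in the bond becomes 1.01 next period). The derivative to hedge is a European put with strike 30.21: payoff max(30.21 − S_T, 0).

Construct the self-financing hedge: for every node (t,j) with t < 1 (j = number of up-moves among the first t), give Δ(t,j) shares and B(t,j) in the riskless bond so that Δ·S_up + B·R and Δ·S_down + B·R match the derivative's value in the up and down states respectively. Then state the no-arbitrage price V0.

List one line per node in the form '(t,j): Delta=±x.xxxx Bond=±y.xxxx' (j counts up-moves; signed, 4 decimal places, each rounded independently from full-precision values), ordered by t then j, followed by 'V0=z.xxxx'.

(0,0): Delta=-0.6216 Bond=22.1549
V0=3.5079

The replicating-portfolio and risk-neutral prices coincide; use p* = (1.01−0.69)/(1.2−0.69) = 0.6275 for the latter.
Terminal values V(1,·): V(1,0)=9.5100, V(1,1)=0.0000
Node (0,0) S=30.0000: V=(p*·0.0000+(1−p*)·9.5100)/1.01=3.5079; Δ=(0.0000−9.5100)/(36.0000−20.7000)=-0.6216; B=V−Δ·S=22.1549
Check: Δ(0,0)·S0 + B(0,0) = 3.5079 = V0.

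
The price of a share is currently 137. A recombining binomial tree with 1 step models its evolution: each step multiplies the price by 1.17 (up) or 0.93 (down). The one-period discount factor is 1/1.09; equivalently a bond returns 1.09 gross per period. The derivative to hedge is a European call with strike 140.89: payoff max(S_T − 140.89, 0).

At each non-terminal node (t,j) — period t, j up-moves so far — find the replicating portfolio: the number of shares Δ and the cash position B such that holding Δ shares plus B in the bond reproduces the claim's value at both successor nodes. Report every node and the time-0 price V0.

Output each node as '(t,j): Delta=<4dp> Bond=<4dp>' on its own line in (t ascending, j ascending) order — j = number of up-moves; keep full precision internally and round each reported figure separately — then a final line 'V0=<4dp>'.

Since d<R<u, set p* = (R−d)/(u−d) = 0.6667; price each node as the discounted p*-expectation of its children.
Payoff layer (t=1): V(1,0)=0.0000, V(1,1)=19.4000
  t=0,j=0: stock 137.0000 → up 160.2900 (V=19.4000), down 127.4100 (V=0.0000). Price 11.8654; hedge Δ=0.5900, bond B=-68.9679.
Root portfolio cost Δ·137+B reproduces V0=11.8654.

(0,0): Delta=0.5900 Bond=-68.9679
V0=11.8654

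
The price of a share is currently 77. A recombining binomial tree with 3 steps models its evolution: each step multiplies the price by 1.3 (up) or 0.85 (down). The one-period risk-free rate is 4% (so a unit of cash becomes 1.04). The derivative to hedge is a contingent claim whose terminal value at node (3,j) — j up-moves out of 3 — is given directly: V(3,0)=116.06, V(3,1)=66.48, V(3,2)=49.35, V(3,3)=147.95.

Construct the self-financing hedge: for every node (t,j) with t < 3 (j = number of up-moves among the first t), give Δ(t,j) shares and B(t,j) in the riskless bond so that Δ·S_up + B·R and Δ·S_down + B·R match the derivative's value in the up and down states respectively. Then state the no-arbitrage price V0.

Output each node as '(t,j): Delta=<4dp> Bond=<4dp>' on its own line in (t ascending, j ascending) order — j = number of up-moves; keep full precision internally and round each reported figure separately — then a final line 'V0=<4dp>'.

Under the risk-neutral measure, an up-move has probability p* = (R−d)/(u−d) = 0.4222 and values discount at R = 1.04.
Terminal values V(3,·): V(3,0)=116.0600, V(3,1)=66.4800, V(3,2)=49.3500, V(3,3)=147.9500
Node (2,0) S=55.6325: V=(p*·66.4800+(1−p*)·116.0600)/1.04=91.4675; Δ=(66.4800−116.0600)/(72.3222−47.2876)=-1.9805; B=V−Δ·S=201.6453
Node (2,1) S=85.0850: V=(p*·49.3500+(1−p*)·66.4800)/1.04=56.9686; Δ=(49.3500−66.4800)/(110.6105−72.3223)=-0.4474; B=V−Δ·S=95.0353
Node (2,2) S=130.1300: V=(p*·147.9500+(1−p*)·49.3500)/1.04=87.4818; Δ=(147.9500−49.3500)/(169.1690−110.6105)=1.6838; B=V−Δ·S=-131.6293
Node (1,0) S=65.4500: V=(p*·56.9686+(1−p*)·91.4675)/1.04=73.9436; Δ=(56.9686−91.4675)/(85.0850−55.6325)=-1.1713; B=V−Δ·S=150.6079
Node (1,1) S=100.1000: V=(p*·87.4818+(1−p*)·56.9686)/1.04=67.1653; Δ=(87.4818−56.9686)/(130.1300−85.0850)=0.6774; B=V−Δ·S=-0.6419
Node (0,0) S=77.0000: V=(p*·67.1653+(1−p*)·73.9436)/1.04=68.3477; Δ=(67.1653−73.9436)/(100.1000−65.4500)=-0.1956; B=V−Δ·S=83.4104
Each (Δ,B) replicates both successor values, so the strategy is self-financing and V0 is arbitrage-free.

(0,0): Delta=-0.1956 Bond=83.4104
(1,0): Delta=-1.1713 Bond=150.6079
(1,1): Delta=0.6774 Bond=-0.6419
(2,0): Delta=-1.9805 Bond=201.6453
(2,1): Delta=-0.4474 Bond=95.0353
(2,2): Delta=1.6838 Bond=-131.6293
V0=68.3477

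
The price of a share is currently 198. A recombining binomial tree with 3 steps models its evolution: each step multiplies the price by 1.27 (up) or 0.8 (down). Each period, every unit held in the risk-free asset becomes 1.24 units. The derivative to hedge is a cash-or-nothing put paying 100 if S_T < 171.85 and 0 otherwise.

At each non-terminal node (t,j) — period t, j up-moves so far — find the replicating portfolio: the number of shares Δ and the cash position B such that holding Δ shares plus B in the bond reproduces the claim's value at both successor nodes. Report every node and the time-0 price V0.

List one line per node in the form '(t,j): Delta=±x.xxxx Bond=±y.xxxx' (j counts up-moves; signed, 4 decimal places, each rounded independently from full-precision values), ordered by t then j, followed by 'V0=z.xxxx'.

The replicating-portfolio and risk-neutral prices coincide; use p* = (1.24−0.8)/(1.27−0.8) = 0.9362 for the latter.
Terminal values V(3,·): V(3,0)=100.0000, V(3,1)=100.0000, V(3,2)=0.0000, V(3,3)=0.0000
(2,0): S=126.7200. Δ = (V_up−V_dn)/(S_up−S_dn) = (100.0000−100.0000)/(160.9344−101.3760) = 0.0000. V = [p*·100.0000 + (1−p*)·100.0000]/1.24 = 80.6452. B = V − Δ·S = 80.6452.
(2,1): S=201.1680. Δ = (V_up−V_dn)/(S_up−S_dn) = (0.0000−100.0000)/(255.4834−160.9344) = -1.0577. V = [p*·0.0000 + (1−p*)·100.0000]/1.24 = 5.1476. B = V − Δ·S = 217.9135.
(2,2): S=319.3542. Δ = (V_up−V_dn)/(S_up−S_dn) = (0.0000−0.0000)/(405.5798−255.4834) = 0.0000. V = [p*·0.0000 + (1−p*)·0.0000]/1.24 = 0.0000. B = V − Δ·S = 0.0000.
(1,0): S=158.4000. Δ = (V_up−V_dn)/(S_up−S_dn) = (5.1476−80.6452)/(201.1680−126.7200) = -1.0141. V = [p*·5.1476 + (1−p*)·80.6452]/1.24 = 8.0375. B = V − Δ·S = 168.6707.
(1,1): S=251.4600. Δ = (V_up−V_dn)/(S_up−S_dn) = (0.0000−5.1476)/(319.3542−201.1680) = -0.0436. V = [p*·0.0000 + (1−p*)·5.1476]/1.24 = 0.2650. B = V − Δ·S = 11.2172.
(0,0): S=198.0000. Δ = (V_up−V_dn)/(S_up−S_dn) = (0.2650−8.0375)/(251.4600−158.4000) = -0.0835. V = [p*·0.2650 + (1−p*)·8.0375]/1.24 = 0.6138. B = V − Δ·S = 17.1512.
Each (Δ,B) replicates both successor values, so the strategy is self-financing and V0 is arbitrage-free.

(0,0): Delta=-0.0835 Bond=17.1512
(1,0): Delta=-1.0141 Bond=168.6707
(1,1): Delta=-0.0436 Bond=11.2172
(2,0): Delta=0.0000 Bond=80.6452
(2,1): Delta=-1.0577 Bond=217.9135
(2,2): Delta=0.0000 Bond=0.0000
V0=0.6138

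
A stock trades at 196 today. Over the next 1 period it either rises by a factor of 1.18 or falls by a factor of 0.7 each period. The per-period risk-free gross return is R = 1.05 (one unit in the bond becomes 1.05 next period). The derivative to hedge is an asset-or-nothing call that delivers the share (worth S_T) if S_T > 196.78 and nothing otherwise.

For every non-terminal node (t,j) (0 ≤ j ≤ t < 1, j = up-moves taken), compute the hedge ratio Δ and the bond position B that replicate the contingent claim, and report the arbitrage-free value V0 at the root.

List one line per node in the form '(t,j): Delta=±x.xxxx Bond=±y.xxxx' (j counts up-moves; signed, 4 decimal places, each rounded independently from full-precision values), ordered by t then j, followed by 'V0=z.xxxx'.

(0,0): Delta=2.4583 Bond=-321.2222
V0=160.6111

Under the risk-neutral measure, an up-move has probability p* = (R−d)/(u−d) = 0.7292 and values discount at R = 1.05.
At expiry t=1: V(1,0)=0.0000, V(1,1)=231.2800
  t=0,j=0: stock 196.0000 → up 231.2800 (V=231.2800), down 137.2000 (V=0.0000). Price 160.6111; hedge Δ=2.4583, bond B=-321.2222.
Each (Δ,B) replicates both successor values, so the strategy is self-financing and V0 is arbitrage-free.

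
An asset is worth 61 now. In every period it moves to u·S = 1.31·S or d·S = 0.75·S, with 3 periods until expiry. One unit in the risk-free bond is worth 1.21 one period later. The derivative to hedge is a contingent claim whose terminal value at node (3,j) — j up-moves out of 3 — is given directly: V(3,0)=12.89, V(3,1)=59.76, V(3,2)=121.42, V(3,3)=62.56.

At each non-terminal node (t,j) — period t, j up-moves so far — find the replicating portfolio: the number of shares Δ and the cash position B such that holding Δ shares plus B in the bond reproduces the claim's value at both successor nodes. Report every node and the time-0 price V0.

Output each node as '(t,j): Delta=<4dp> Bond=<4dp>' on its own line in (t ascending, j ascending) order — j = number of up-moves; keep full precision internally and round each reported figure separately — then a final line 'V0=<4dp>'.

Since d<R<u, set p* = (R−d)/(u−d) = 0.8214; price each node as the discounted p*-expectation of its children.
At expiry t=3: V(3,0)=12.8900, V(3,1)=59.7600, V(3,2)=121.4200, V(3,3)=62.5600
  t=2,j=0: stock 34.3125 → up 44.9494 (V=59.7600), down 25.7344 (V=12.8900). Price 42.4714; hedge Δ=2.4392, bond B=-41.2251.
  t=2,j=1: stock 59.9325 → up 78.5116 (V=121.4200), down 44.9494 (V=59.7600). Price 91.2473; hedge Δ=1.8372, bond B=-18.8598.
  t=2,j=2: stock 104.6821 → up 137.1336 (V=62.5600), down 78.5116 (V=121.4200). Price 60.3890; hedge Δ=-1.0041, bond B=165.4962.
  t=1,j=0: stock 45.7500 → up 59.9325 (V=91.2473), down 34.3125 (V=42.4714). Price 68.2127; hedge Δ=1.9038, bond B=-18.8873.
  t=1,j=1: stock 79.9100 → up 104.6821 (V=60.3890), down 59.9325 (V=91.2473). Price 54.4623; hedge Δ=-0.6896, bond B=109.5665.
  t=0,j=0: stock 61.0000 → up 79.9100 (V=54.4623), down 45.7500 (V=68.2127). Price 47.0395; hedge Δ=-0.4025, bond B=71.5937.
Each (Δ,B) replicates both successor values, so the strategy is self-financing and V0 is arbitrage-free.

(0,0): Delta=-0.4025 Bond=71.5937
(1,0): Delta=1.9038 Bond=-18.8873
(1,1): Delta=-0.6896 Bond=109.5665
(2,0): Delta=2.4392 Bond=-41.2251
(2,1): Delta=1.8372 Bond=-18.8598
(2,2): Delta=-1.0041 Bond=165.4962
V0=47.0395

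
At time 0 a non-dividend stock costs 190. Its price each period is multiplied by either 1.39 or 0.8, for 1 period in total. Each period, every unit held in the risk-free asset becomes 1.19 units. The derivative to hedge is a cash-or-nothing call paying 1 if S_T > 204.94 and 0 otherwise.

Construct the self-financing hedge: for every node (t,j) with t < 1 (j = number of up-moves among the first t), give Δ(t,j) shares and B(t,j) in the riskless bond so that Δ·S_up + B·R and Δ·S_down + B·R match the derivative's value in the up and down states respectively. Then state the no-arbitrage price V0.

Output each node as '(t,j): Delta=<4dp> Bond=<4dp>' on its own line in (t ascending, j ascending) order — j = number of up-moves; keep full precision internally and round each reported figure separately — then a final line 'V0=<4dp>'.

No-arbitrage ⇒ martingale measure with p* = (R−d)/(u−d) = 0.6610.
Payoff layer (t=1): V(1,0)=0.0000, V(1,1)=1.0000
(0,0): S=190.0000. Δ = (V_up−V_dn)/(S_up−S_dn) = (1.0000−0.0000)/(264.1000−152.0000) = 0.0089. V = [p*·1.0000 + (1−p*)·0.0000]/1.19 = 0.5555. B = V − Δ·S = -1.1394.
The time-0 hedge costs 0.5555, which is the no-arbitrage price.

(0,0): Delta=0.0089 Bond=-1.1394
V0=0.5555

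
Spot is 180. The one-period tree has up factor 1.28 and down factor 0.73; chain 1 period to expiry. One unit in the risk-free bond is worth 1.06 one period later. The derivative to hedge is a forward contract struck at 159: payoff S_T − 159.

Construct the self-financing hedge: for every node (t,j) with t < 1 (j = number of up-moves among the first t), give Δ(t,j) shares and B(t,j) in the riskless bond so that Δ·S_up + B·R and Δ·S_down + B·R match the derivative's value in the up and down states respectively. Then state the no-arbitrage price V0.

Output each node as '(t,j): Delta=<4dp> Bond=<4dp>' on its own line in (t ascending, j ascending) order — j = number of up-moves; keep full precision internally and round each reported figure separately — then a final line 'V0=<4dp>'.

Under the risk-neutral measure, an up-move has probability p* = (R−d)/(u−d) = 0.6000 and values discount at R = 1.06.
Terminal values V(1,·): V(1,0)=-27.6000, V(1,1)=71.4000
  t=0,j=0: stock 180.0000 → up 230.4000 (V=71.4000), down 131.4000 (V=-27.6000). Price 30.0000; hedge Δ=1.0000, bond B=-150.0000.
Each (Δ,B) replicates both successor values, so the strategy is self-financing and V0 is arbitrage-free.

(0,0): Delta=1.0000 Bond=-150.0000
V0=30.0000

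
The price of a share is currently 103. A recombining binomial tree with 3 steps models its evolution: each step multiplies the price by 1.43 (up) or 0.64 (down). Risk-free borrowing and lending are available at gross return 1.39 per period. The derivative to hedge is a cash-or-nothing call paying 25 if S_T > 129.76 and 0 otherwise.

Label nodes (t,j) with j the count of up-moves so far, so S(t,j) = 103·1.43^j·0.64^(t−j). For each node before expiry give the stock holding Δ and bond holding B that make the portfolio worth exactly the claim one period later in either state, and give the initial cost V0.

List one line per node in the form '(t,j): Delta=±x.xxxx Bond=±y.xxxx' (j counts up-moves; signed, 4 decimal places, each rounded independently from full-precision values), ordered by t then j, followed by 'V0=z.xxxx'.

(0,0): Delta=0.0153 Bond=7.6650
(1,0): Delta=0.3279 Bond=-9.9517
(1,1): Delta=0.0078 Bond=11.7534
(2,0): Delta=0.0000 Bond=0.0000
(2,1): Delta=0.3357 Bond=-14.5706
(2,2): Delta=0.0000 Bond=17.9856
V0=9.2397

Risk-neutral probability p* = (R−d)/(u−d) = (1.39−0.64)/(1.43−0.64) = 0.9494.
At expiry t=3: V(3,0)=0.0000, V(3,1)=0.0000, V(3,2)=25.0000, V(3,3)=25.0000
Node (2,0) S=42.1888: V=(p*·0.0000+(1−p*)·0.0000)/1.39=0.0000; Δ=(0.0000−0.0000)/(60.3300−27.0008)=0.0000; B=V−Δ·S=0.0000
Node (2,1) S=94.2656: V=(p*·25.0000+(1−p*)·0.0000)/1.39=17.0749; Δ=(25.0000−0.0000)/(134.7998−60.3300)=0.3357; B=V−Δ·S=-14.5706
Node (2,2) S=210.6247: V=(p*·25.0000+(1−p*)·25.0000)/1.39=17.9856; Δ=(25.0000−25.0000)/(301.1933−134.7998)=0.0000; B=V−Δ·S=17.9856
Node (1,0) S=65.9200: V=(p*·17.0749+(1−p*)·0.0000)/1.39=11.6622; Δ=(17.0749−0.0000)/(94.2656−42.1888)=0.3279; B=V−Δ·S=-9.9517
Node (1,1) S=147.2900: V=(p*·17.9856+(1−p*)·17.0749)/1.39=12.9061; Δ=(17.9856−17.0749)/(210.6247−94.2656)=0.0078; B=V−Δ·S=11.7534
Node (0,0) S=103.0000: V=(p*·12.9061+(1−p*)·11.6622)/1.39=9.2397; Δ=(12.9061−11.6622)/(147.2900−65.9200)=0.0153; B=V−Δ·S=7.6650
The time-0 hedge costs 9.2397, which is the no-arbitrage price.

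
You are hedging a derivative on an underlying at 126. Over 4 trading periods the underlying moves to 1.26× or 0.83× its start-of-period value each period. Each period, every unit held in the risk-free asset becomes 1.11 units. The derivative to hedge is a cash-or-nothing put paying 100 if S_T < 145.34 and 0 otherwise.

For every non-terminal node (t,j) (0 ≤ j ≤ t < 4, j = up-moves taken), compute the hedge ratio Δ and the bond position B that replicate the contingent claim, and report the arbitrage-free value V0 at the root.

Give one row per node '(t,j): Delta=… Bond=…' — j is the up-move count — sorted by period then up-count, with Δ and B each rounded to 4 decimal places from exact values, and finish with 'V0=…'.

(0,0): Delta=-0.5988 Bond=104.1065
(1,0): Delta=-0.7653 Bond=132.9630
(1,1): Delta=-0.5401 Bond=106.2341
(2,0): Delta=0.0000 Bond=81.1622
(2,1): Delta=-1.0353 Bond=183.1747
(2,2): Delta=-0.3654 Bond=82.9619
(3,0): Delta=0.0000 Bond=90.0901
(3,1): Delta=0.0000 Bond=90.0901
(3,2): Delta=-1.4007 Bond=263.9849
(3,3): Delta=0.0000 Bond=0.0000
V0=28.6518

Under the risk-neutral measure, an up-move has probability p* = (R−d)/(u−d) = 0.6512 and values discount at R = 1.11.
Terminal values V(4,·): V(4,0)=100.0000, V(4,1)=100.0000, V(4,2)=100.0000, V(4,3)=0.0000, V(4,4)=0.0000
Node (3,0) S=72.0452: V=(p*·100.0000+(1−p*)·100.0000)/1.11=90.0901; Δ=(100.0000−100.0000)/(90.7769−59.7975)=0.0000; B=V−Δ·S=90.0901
Node (3,1) S=109.3698: V=(p*·100.0000+(1−p*)·100.0000)/1.11=90.0901; Δ=(100.0000−100.0000)/(137.8059−90.7769)=0.0000; B=V−Δ·S=90.0901
Node (3,2) S=166.0312: V=(p*·0.0000+(1−p*)·100.0000)/1.11=31.4268; Δ=(0.0000−100.0000)/(209.1993−137.8059)=-1.4007; B=V−Δ·S=263.9849
Node (3,3) S=252.0474: V=(p*·0.0000+(1−p*)·0.0000)/1.11=0.0000; Δ=(0.0000−0.0000)/(317.5797−209.1993)=0.0000; B=V−Δ·S=0.0000
Node (2,0) S=86.8014: V=(p*·90.0901+(1−p*)·90.0901)/1.11=81.1622; Δ=(90.0901−90.0901)/(109.3698−72.0452)=0.0000; B=V−Δ·S=81.1622
Node (2,1) S=131.7708: V=(p*·31.4268+(1−p*)·90.0901)/1.11=46.7484; Δ=(31.4268−90.0901)/(166.0312−109.3698)=-1.0353; B=V−Δ·S=183.1747
Node (2,2) S=200.0376: V=(p*·0.0000+(1−p*)·31.4268)/1.11=9.8764; Δ=(0.0000−31.4268)/(252.0474−166.0312)=-0.3654; B=V−Δ·S=82.9619
Node (1,0) S=104.5800: V=(p*·46.7484+(1−p*)·81.1622)/1.11=52.9308; Δ=(46.7484−81.1622)/(131.7708−86.8014)=-0.7653; B=V−Δ·S=132.9630
Node (1,1) S=158.7600: V=(p*·9.8764+(1−p*)·46.7484)/1.11=20.4854; Δ=(9.8764−46.7484)/(200.0376−131.7708)=-0.5401; B=V−Δ·S=106.2341
Node (0,0) S=126.0000: V=(p*·20.4854+(1−p*)·52.9308)/1.11=28.6518; Δ=(20.4854−52.9308)/(158.7600−104.5800)=-0.5988; B=V−Δ·S=104.1065
The time-0 hedge costs 28.6518, which is the no-arbitrage price.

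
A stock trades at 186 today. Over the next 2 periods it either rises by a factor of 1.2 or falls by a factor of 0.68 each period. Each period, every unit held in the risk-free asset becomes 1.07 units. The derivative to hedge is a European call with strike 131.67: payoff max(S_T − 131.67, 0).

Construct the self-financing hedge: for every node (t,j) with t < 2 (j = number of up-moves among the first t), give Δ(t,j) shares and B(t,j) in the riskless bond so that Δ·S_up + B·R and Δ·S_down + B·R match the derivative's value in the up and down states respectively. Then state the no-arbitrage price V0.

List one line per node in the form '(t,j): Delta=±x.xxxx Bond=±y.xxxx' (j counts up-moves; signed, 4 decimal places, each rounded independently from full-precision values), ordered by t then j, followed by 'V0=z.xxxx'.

(0,0): Delta=0.8897 Bond=-91.9955
(1,0): Delta=0.3057 Bond=-24.5724
(1,1): Delta=1.0000 Bond=-123.0561
V0=73.4871

No-arbitrage ⇒ martingale measure with p* = (R−d)/(u−d) = 0.7500.
Terminal values V(2,·): V(2,0)=0.0000, V(2,1)=20.1060, V(2,2)=136.1700
(1,0): S=126.4800. Δ = (V_up−V_dn)/(S_up−S_dn) = (20.1060−0.0000)/(151.7760−86.0064) = 0.3057. V = [p*·20.1060 + (1−p*)·0.0000]/1.07 = 14.0930. B = V − Δ·S = -24.5724.
(1,1): S=223.2000. Δ = (V_up−V_dn)/(S_up−S_dn) = (136.1700−20.1060)/(267.8400−151.7760) = 1.0000. V = [p*·136.1700 + (1−p*)·20.1060]/1.07 = 100.1439. B = V − Δ·S = -123.0561.
(0,0): S=186.0000. Δ = (V_up−V_dn)/(S_up−S_dn) = (100.1439−14.0930)/(223.2000−126.4800) = 0.8897. V = [p*·100.1439 + (1−p*)·14.0930]/1.07 = 73.4871. B = V − Δ·S = -91.9955.
The time-0 hedge costs 73.4871, which is the no-arbitrage price.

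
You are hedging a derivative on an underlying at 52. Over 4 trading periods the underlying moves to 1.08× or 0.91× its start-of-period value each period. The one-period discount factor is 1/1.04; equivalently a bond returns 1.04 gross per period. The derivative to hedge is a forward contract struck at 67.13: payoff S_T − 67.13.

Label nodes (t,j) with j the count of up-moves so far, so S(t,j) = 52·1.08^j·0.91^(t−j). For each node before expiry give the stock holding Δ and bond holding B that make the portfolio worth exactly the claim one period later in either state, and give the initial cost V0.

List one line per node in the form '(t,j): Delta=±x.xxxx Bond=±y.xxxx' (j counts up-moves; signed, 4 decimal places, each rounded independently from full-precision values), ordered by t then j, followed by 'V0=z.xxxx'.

Since d<R<u, set p* = (R−d)/(u−d) = 0.7647; price each node as the discounted p*-expectation of its children.
Payoff layer (t=4): V(4,0)=-31.4710, V(4,1)=-24.8095, V(4,2)=-16.9034, V(4,3)=-7.5204, V(4,4)=3.6154
Node (3,0) S=39.1857: V=(p*·-24.8095+(1−p*)·-31.4710)/1.04=-25.3624; Δ=(-24.8095−-31.4710)/(42.3205−35.6590)=1.0000; B=V−Δ·S=-64.5481
Node (3,1) S=46.5061: V=(p*·-16.9034+(1−p*)·-24.8095)/1.04=-18.0420; Δ=(-16.9034−-24.8095)/(50.2266−42.3205)=1.0000; B=V−Δ·S=-64.5481
Node (3,2) S=55.1940: V=(p*·-7.5204+(1−p*)·-16.9034)/1.04=-9.3540; Δ=(-7.5204−-16.9034)/(59.6096−50.2266)=1.0000; B=V−Δ·S=-64.5481
Node (3,3) S=65.5050: V=(p*·3.6154+(1−p*)·-7.5204)/1.04=0.9569; Δ=(3.6154−-7.5204)/(70.7454−59.6096)=1.0000; B=V−Δ·S=-64.5481
Node (2,0) S=43.0612: V=(p*·-18.0420+(1−p*)·-25.3624)/1.04=-19.0043; Δ=(-18.0420−-25.3624)/(46.5061−39.1857)=1.0000; B=V−Δ·S=-62.0655
Node (2,1) S=51.1056: V=(p*·-9.3540+(1−p*)·-18.0420)/1.04=-10.9599; Δ=(-9.3540−-18.0420)/(55.1940−46.5061)=1.0000; B=V−Δ·S=-62.0655
Node (2,2) S=60.6528: V=(p*·0.9569+(1−p*)·-9.3540)/1.04=-1.4127; Δ=(0.9569−-9.3540)/(65.5050−55.1940)=1.0000; B=V−Δ·S=-62.0655
Node (1,0) S=47.3200: V=(p*·-10.9599+(1−p*)·-19.0043)/1.04=-12.3583; Δ=(-10.9599−-19.0043)/(51.1056−43.0612)=1.0000; B=V−Δ·S=-59.6783
Node (1,1) S=56.1600: V=(p*·-1.4127+(1−p*)·-10.9599)/1.04=-3.5183; Δ=(-1.4127−-10.9599)/(60.6528−51.1056)=1.0000; B=V−Δ·S=-59.6783
Node (0,0) S=52.0000: V=(p*·-3.5183+(1−p*)·-12.3583)/1.04=-5.3830; Δ=(-3.5183−-12.3583)/(56.1600−47.3200)=1.0000; B=V−Δ·S=-57.3830
Self-financing check: at every node Δ·S+B equals the discounted successor values.

(0,0): Delta=1.0000 Bond=-57.3830
(1,0): Delta=1.0000 Bond=-59.6783
(1,1): Delta=1.0000 Bond=-59.6783
(2,0): Delta=1.0000 Bond=-62.0655
(2,1): Delta=1.0000 Bond=-62.0655
(2,2): Delta=1.0000 Bond=-62.0655
(3,0): Delta=1.0000 Bond=-64.5481
(3,1): Delta=1.0000 Bond=-64.5481
(3,2): Delta=1.0000 Bond=-64.5481
(3,3): Delta=1.0000 Bond=-64.5481
V0=-5.3830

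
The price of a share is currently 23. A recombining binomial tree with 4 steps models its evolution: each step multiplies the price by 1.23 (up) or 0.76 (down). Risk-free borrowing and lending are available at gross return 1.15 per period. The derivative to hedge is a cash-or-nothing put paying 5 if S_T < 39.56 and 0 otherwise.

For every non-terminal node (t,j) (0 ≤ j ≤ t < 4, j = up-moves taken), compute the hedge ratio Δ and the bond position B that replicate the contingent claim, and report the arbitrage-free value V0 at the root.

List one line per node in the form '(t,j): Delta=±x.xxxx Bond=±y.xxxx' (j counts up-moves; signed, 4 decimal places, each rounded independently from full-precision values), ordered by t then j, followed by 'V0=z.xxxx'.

(0,0): Delta=-0.1738 Bond=5.4999
(1,0): Delta=0.0000 Bond=3.2876
(1,1): Delta=-0.1958 Bond=6.9480
(2,0): Delta=0.0000 Bond=3.7807
(2,1): Delta=0.0000 Bond=3.7807
(2,2): Delta=-0.2206 Bond=8.8536
(3,0): Delta=0.0000 Bond=4.3478
(3,1): Delta=0.0000 Bond=4.3478
(3,2): Delta=0.0000 Bond=4.3478
(3,3): Delta=-0.2486 Bond=11.3784
V0=1.5034

Under the risk-neutral measure, an up-move has probability p* = (R−d)/(u−d) = 0.8298 and values discount at R = 1.15.
At expiry t=4: V(4,0)=5.0000, V(4,1)=5.0000, V(4,2)=5.0000, V(4,3)=5.0000, V(4,4)=0.0000
Node (3,0) S=10.0964: V=(p*·5.0000+(1−p*)·5.0000)/1.15=4.3478; Δ=(5.0000−5.0000)/(12.4186−7.6733)=0.0000; B=V−Δ·S=4.3478
Node (3,1) S=16.3403: V=(p*·5.0000+(1−p*)·5.0000)/1.15=4.3478; Δ=(5.0000−5.0000)/(20.0986−12.4186)=0.0000; B=V−Δ·S=4.3478
Node (3,2) S=26.4455: V=(p*·5.0000+(1−p*)·5.0000)/1.15=4.3478; Δ=(5.0000−5.0000)/(32.5280−20.0986)=0.0000; B=V−Δ·S=4.3478
Node (3,3) S=42.7999: V=(p*·0.0000+(1−p*)·5.0000)/1.15=0.7401; Δ=(0.0000−5.0000)/(52.6439−32.5280)=-0.2486; B=V−Δ·S=11.3784
Node (2,0) S=13.2848: V=(p*·4.3478+(1−p*)·4.3478)/1.15=3.7807; Δ=(4.3478−4.3478)/(16.3403−10.0964)=0.0000; B=V−Δ·S=3.7807
Node (2,1) S=21.5004: V=(p*·4.3478+(1−p*)·4.3478)/1.15=3.7807; Δ=(4.3478−4.3478)/(26.4455−16.3403)=0.0000; B=V−Δ·S=3.7807
Node (2,2) S=34.7967: V=(p*·0.7401+(1−p*)·4.3478)/1.15=1.1775; Δ=(0.7401−4.3478)/(42.7999−26.4455)=-0.2206; B=V−Δ·S=8.8536
Node (1,0) S=17.4800: V=(p*·3.7807+(1−p*)·3.7807)/1.15=3.2876; Δ=(3.7807−3.7807)/(21.5004−13.2848)=0.0000; B=V−Δ·S=3.2876
Node (1,1) S=28.2900: V=(p*·1.1775+(1−p*)·3.7807)/1.15=1.4092; Δ=(1.1775−3.7807)/(34.7967−21.5004)=-0.1958; B=V−Δ·S=6.9480
Node (0,0) S=23.0000: V=(p*·1.4092+(1−p*)·3.2876)/1.15=1.5034; Δ=(1.4092−3.2876)/(28.2900−17.4800)=-0.1738; B=V−Δ·S=5.4999
The time-0 hedge costs 1.5034, which is the no-arbitrage price.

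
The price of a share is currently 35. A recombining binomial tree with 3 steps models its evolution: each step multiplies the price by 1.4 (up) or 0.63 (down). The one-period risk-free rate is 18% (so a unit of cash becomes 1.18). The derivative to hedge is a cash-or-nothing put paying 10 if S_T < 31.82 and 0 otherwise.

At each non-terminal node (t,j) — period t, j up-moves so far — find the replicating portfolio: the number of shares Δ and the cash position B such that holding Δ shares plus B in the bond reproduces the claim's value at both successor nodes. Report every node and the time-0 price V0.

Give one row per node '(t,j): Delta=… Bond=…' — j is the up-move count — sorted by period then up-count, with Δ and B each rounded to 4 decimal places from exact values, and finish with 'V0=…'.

(0,0): Delta=-0.1088 Bond=5.0136
(1,0): Delta=-0.3565 Bond=11.3790
(1,1): Delta=-0.0642 Bond=3.7308
(2,0): Delta=0.0000 Bond=8.4746
(2,1): Delta=-0.4207 Bond=15.4083
(2,2): Delta=0.0000 Bond=0.0000
V0=1.2066

Under the risk-neutral measure, an up-move has probability p* = (R−d)/(u−d) = 0.7143 and values discount at R = 1.18.
Terminal values V(3,·): V(3,0)=10.0000, V(3,1)=10.0000, V(3,2)=0.0000, V(3,3)=0.0000
  t=2,j=0: stock 13.8915 → up 19.4481 (V=10.0000), down 8.7516 (V=10.0000). Price 8.4746; hedge Δ=0.0000, bond B=8.4746.
  t=2,j=1: stock 30.8700 → up 43.2180 (V=0.0000), down 19.4481 (V=10.0000). Price 2.4213; hedge Δ=-0.4207, bond B=15.4083.
  t=2,j=2: stock 68.6000 → up 96.0400 (V=0.0000), down 43.2180 (V=0.0000). Price 0.0000; hedge Δ=0.0000, bond B=0.0000.
  t=1,j=0: stock 22.0500 → up 30.8700 (V=2.4213), down 13.8915 (V=8.4746). Price 3.5176; hedge Δ=-0.3565, bond B=11.3790.
  t=1,j=1: stock 49.0000 → up 68.6000 (V=0.0000), down 30.8700 (V=2.4213). Price 0.5863; hedge Δ=-0.0642, bond B=3.7308.
  t=0,j=0: stock 35.0000 → up 49.0000 (V=0.5863), down 22.0500 (V=3.5176). Price 1.2066; hedge Δ=-0.1088, bond B=5.0136.
Self-financing check: at every node Δ·S+B equals the discounted successor values.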